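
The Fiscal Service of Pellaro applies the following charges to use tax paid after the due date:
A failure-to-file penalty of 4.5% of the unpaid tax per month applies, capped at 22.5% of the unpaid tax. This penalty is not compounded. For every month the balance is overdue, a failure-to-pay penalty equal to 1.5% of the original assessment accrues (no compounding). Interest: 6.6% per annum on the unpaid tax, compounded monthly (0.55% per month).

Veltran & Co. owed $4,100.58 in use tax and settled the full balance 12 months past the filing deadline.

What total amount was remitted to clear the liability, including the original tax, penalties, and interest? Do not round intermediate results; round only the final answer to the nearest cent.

$6,040.29

Failure-to-file: 12 × 4.5% × $4,100.58 = $2,214.31…, capped at 22.5% × $4,100.58 = $922.63…
Failure-to-pay penalty: 12 × 1.5% × $4,100.58 = $738.10…
Interest: $4,100.58 × ((1 + 0.0055)^12 − 1) = $4,100.58 × 0.0680336… = $278.9771…
Total = $4,100.58 + $1,660.7349 + $278.9771… = $6,040.29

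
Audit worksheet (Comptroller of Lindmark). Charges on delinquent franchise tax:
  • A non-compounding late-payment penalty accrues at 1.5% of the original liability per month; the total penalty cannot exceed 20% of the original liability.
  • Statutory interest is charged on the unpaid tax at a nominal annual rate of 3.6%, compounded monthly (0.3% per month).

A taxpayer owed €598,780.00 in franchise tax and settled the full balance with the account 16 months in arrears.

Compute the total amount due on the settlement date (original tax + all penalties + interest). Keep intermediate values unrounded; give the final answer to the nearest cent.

Penalty (uncapped): 16 × 1.5% × €598,780.00 = €143,707.20; cap = 20% × €598,780.00 = €119,756.00 → penalty = €119,756.00
Interest: €598,780.00 × ((1 + 0.003)^16 − 1) = €598,780.00 × 0.0490953… = €29,397.2649…
Total = €598,780.00 + €119,756.0000 + €29,397.2649… = €747,933.26

€747,933.26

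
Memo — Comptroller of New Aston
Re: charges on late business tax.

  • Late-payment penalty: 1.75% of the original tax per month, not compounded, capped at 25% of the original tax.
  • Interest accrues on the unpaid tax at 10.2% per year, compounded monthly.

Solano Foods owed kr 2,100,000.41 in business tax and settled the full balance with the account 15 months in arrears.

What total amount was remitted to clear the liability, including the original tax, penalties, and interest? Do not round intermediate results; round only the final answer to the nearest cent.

Penalty (uncapped): 15 × 1.75% × kr 2,100,000.41 = kr 551,250.11…; cap = 25% × kr 2,100,000.41 = kr 525,000.10… → penalty = kr 525,000.10…
Interest (10.2%/yr ÷ 12 = 0.85%/month): kr 2,100,000.41 × ((1 + 0.0085)^15 − 1) = kr 284,283.2241…
Total = kr 2,100,000.41 + kr 525,000.1025 + kr 284,283.2241… = kr 2,909,283.74

kr 2,909,283.74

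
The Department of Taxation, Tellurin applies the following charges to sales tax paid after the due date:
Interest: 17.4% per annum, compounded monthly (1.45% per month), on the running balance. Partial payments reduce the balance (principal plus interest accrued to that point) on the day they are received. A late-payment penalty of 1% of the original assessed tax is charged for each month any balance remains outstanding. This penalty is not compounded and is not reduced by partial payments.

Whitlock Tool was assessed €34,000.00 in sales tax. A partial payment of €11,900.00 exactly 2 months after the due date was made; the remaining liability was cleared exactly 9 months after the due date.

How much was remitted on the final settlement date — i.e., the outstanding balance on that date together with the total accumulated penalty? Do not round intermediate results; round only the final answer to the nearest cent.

€28,601.57

Balance at month 2: €34,000.0000 × (1 + 0.0145)^2 = €34,993.1485
After €11,900.00 payment: €34,993.1485 − €11,900.00 = €23,093.1485
Balance at month 9: €23,093.1485 × (1 + 0.0145)^7 = €25,541.5652…
Penalty: 9 × 1% × €34,000.00 = €3,060.00
Final settlement = outstanding balance + penalty = €25,541.5652… + €3,060.00 = €28,601.57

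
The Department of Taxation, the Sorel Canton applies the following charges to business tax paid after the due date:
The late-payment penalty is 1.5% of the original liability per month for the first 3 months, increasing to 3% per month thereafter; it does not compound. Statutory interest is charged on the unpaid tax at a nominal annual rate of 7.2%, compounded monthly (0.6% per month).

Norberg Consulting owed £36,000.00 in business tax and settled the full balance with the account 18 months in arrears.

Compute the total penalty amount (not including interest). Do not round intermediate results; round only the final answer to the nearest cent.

£17,820.00

Penalty, months 1–3: 3 × 1.5% × £36,000.00 = £1,620.00
Penalty, months 4–18: 15 × 3% × £36,000.00 = £16,200.00
Total penalty = £1,620.00 + £16,200.00 = £17,820.00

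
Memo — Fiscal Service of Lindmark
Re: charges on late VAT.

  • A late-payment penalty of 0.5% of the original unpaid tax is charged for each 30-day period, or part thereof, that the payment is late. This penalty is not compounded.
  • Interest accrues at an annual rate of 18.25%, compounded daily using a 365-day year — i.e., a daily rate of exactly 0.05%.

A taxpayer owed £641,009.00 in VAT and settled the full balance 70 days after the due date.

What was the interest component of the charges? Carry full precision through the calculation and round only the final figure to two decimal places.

Interest: £641,009.00 × ((1 + 0.0005)^70 − 1) = £641,009.00 × 0.03561065… = £22,826.7473…

£22,826.75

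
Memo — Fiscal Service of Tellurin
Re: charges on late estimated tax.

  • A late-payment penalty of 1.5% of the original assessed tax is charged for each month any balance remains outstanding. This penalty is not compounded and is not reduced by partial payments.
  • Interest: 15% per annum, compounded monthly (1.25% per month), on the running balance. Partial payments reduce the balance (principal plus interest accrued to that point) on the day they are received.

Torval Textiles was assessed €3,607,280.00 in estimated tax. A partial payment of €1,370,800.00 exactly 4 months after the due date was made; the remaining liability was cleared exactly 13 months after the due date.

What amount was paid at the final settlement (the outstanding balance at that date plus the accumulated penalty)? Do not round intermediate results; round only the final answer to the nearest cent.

€3,409,970.82

Balance at month 4: €3,607,280.0000 × (1 + 0.0125)^4 = €3,791,054.0949…
After €1,370,800.00 payment: €3,791,054.0949… − €1,370,800.00 = €2,420,254.0949…
Balance at month 13: €2,420,254.0949… × (1 + 0.0125)^9 = €2,706,551.2218…
Penalty: 13 × 1.5% × €3,607,280.00 = €703,419.60
Final settlement = outstanding balance + penalty = €2,706,551.2218… + €703,419.60 = €3,409,970.82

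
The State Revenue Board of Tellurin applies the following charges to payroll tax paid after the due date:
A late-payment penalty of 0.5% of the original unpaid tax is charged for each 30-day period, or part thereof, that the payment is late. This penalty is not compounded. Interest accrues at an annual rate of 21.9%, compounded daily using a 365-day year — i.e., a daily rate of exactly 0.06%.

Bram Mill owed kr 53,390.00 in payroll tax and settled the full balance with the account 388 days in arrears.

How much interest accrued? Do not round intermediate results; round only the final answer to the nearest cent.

kr 13,990.36

Interest: kr 53,390.00 × ((1 + 0.0006)^388 − 1) = kr 53,390.00 × 0.26204092… = kr 13,990.3647…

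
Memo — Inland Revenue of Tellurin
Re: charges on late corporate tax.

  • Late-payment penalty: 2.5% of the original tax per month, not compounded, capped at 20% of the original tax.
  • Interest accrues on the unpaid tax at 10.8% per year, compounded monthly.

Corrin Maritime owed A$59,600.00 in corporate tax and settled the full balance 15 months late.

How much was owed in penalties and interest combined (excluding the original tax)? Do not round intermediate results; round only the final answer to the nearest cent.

Penalty (uncapped): 15 × 2.5% × A$59,600.00 = A$22,350.00; cap = 20% × A$59,600.00 = A$11,920.00 → penalty = A$11,920.00
Interest (10.8%/yr ÷ 12 = 0.9%/month): A$59,600.00 × ((1 + 0.009)^15 − 1) = A$8,573.2115…
Penalties + interest = A$11,920.0000 + A$8,573.2115… = A$20,493.21

A$20,493.21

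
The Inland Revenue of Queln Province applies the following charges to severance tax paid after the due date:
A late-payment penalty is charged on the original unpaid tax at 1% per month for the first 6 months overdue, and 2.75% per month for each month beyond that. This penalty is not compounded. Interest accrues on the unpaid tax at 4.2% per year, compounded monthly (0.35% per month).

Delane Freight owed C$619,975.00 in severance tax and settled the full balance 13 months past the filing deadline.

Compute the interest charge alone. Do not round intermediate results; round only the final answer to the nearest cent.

C$28,808.92

Interest: C$619,975.00 × ((1 + 0.0035)^13 − 1) = C$619,975.00 × 0.0464679… = C$28,808.9178…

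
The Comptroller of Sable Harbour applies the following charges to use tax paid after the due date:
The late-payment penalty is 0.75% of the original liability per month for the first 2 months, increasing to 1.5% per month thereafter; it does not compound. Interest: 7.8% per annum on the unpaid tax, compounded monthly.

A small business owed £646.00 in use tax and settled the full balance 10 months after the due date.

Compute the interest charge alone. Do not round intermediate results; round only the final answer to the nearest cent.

Interest (7.8%/yr ÷ 12 = 0.65%/month): £646.00 × ((1 + 0.0065)^10 − 1) = £43.2397…

£43.24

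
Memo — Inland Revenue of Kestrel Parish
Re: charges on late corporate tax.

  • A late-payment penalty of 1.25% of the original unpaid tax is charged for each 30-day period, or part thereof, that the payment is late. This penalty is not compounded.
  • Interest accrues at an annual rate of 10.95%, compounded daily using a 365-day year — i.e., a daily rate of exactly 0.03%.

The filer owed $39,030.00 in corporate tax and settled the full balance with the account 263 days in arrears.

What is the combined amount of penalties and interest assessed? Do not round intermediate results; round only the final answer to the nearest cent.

Penalty periods: ⌈263/30⌉ = 9; penalty = 9 × 1.25% × $39,030.00 = $4,390.88…
Interest: $39,030.00 × ((1 + 0.0003)^263 − 1) = $39,030.00 × 0.08208330… = $3,203.7113…
Penalties + interest = $4,390.8750 + $3,203.7113… = $7,594.59

$7,594.59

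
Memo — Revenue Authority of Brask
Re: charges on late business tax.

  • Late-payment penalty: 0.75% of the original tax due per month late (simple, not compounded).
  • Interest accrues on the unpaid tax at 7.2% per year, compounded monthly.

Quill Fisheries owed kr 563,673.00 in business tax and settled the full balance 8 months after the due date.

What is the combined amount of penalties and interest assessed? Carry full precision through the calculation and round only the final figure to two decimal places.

Late-payment penalty = 0.75% × kr 563,673.00 × 8 mo = kr 33,820.38
Interest (7.2%/yr ÷ 12 = 0.6%/month): kr 563,673.00 × ((1 + 0.006)^8 − 1) = kr 27,631.3560…
Penalties + interest = kr 33,820.3800 + kr 27,631.3560… = kr 61,451.74

kr 61,451.74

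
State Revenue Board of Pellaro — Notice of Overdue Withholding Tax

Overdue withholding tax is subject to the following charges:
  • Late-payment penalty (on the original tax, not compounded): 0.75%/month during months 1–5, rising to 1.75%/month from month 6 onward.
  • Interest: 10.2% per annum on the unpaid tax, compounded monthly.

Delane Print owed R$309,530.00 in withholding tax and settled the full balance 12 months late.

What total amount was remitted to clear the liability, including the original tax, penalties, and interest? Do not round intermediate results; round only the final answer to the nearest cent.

Penalty, months 1–5: 5 × 0.75% × R$309,530.00 = R$11,607.38…
Penalty, months 6–12: 7 × 1.75% × R$309,530.00 = R$37,917.43…
Interest (10.2%/yr ÷ 12 = 0.85%/month): R$309,530.00 × ((1 + 0.0085)^12 − 1) = R$33,090.6844…
Total = R$309,530.00 + R$49,524.8000 + R$33,090.6844… = R$392,145.48

R$392,145.48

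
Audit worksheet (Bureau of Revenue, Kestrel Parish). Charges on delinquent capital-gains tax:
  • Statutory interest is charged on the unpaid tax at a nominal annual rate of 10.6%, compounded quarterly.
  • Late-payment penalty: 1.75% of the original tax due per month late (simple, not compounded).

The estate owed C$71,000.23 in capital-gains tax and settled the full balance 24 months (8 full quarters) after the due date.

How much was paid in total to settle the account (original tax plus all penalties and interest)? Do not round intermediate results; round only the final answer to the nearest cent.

Late-payment penalty: 24 × 1.75% × C$71,000.23 = C$29,820.10…
Interest (10.6%/yr ÷ 4 = 2.65%/quarter): C$71,000.23 × ((1 + 0.0265)^8 − 1) = C$16,524.6220…
Total = C$71,000.23 + C$29,820.0966 + C$16,524.6220… = C$117,344.95

C$117,344.95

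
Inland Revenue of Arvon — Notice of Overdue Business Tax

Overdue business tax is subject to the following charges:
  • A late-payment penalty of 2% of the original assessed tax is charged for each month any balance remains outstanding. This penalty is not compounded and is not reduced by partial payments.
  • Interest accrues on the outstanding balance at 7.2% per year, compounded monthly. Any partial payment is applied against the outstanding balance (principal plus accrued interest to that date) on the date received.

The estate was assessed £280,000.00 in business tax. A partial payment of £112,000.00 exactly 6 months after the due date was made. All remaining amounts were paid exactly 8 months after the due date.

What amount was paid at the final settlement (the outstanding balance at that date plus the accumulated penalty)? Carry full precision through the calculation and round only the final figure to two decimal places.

Monthly rate = 7.2% ÷ 12 = 0.6%
Balance at month 6: £280,000.0000 × (1 + 0.006)^6 = £290,232.4151…
After £112,000.00 payment: £290,232.4151… − £112,000.00 = £178,232.4151…
Balance at month 8: £178,232.4151… × (1 + 0.006)^2 = £180,377.6204…
Penalty: 8 × 2% × £280,000.00 = £44,800.00
Final settlement = outstanding balance + penalty = £180,377.6204… + £44,800.00 = £225,177.62

£225,177.62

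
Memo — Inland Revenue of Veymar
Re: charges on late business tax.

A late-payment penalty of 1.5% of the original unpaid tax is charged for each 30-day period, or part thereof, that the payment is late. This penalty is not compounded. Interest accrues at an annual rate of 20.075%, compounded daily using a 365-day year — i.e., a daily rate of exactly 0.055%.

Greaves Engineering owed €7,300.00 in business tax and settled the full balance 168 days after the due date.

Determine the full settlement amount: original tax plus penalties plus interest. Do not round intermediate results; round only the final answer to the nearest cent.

€8,663.46

Penalty periods: ⌈168/30⌉ = 6; penalty = 6 × 1.5% × €7,300.00 = €657.00
Interest: €7,300.00 × ((1 + 0.00055)^168 − 1) = €7,300.00 × 0.09677560… = €706.4619…
Total = €7,300.00 + €657.0000 + €706.4619… = €8,663.46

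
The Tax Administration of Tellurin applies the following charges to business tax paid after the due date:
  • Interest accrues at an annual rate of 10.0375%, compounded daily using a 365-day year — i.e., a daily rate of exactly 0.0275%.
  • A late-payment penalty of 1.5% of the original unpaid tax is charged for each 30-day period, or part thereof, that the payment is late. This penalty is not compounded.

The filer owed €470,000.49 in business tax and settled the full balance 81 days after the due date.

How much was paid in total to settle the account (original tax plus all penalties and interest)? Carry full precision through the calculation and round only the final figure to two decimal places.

Penalty periods: ⌈81/30⌉ = 3; penalty = 3 × 1.5% × €470,000.49 = €21,150.02…
Interest: €470,000.49 × ((1 + 0.000275)^81 − 1) = €470,000.49 × 0.02252181… = €10,585.2612…
Total = €470,000.49 + €21,150.0221… + €10,585.2612… = €501,735.77

€501,735.77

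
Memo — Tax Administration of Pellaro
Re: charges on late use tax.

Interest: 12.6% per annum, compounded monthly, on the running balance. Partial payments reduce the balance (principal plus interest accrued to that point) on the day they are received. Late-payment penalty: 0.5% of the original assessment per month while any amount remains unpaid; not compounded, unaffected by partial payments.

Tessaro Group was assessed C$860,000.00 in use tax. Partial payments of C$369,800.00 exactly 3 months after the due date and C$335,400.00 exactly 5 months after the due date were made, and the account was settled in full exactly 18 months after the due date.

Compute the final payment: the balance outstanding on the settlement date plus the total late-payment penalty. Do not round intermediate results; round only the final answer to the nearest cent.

C$298,586.17

Monthly rate = 12.6% ÷ 12 = 1.05%
Balance at month 3: C$860,000.0000 × (1 + 0.0105)^3 = C$887,375.4406…
After C$369,800.00 payment: C$887,375.4406… − C$369,800.00 = C$517,575.4406…
Balance at month 5: C$517,575.4406… × (1 + 0.0105)^2 = C$528,501.5875…
After C$335,400.00 payment: C$528,501.5875… − C$335,400.00 = C$193,101.5875…
Balance at month 18: C$193,101.5875… × (1 + 0.0105)^13 = C$221,186.1739…
Penalty: 18 × 0.5% × C$860,000.00 = C$77,400.00
Final settlement = outstanding balance + penalty = C$221,186.1739… + C$77,400.00 = C$298,586.17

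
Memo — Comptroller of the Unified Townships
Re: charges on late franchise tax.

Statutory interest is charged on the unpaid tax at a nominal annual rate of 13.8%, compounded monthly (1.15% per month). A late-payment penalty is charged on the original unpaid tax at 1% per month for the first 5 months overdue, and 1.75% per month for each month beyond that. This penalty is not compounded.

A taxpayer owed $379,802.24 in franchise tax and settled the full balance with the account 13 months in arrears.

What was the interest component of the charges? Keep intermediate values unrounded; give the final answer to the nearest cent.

$60,868.34

Interest: $379,802.24 × ((1 + 0.0115)^13 − 1) = $379,802.24 × 0.1602632… = $60,868.3370…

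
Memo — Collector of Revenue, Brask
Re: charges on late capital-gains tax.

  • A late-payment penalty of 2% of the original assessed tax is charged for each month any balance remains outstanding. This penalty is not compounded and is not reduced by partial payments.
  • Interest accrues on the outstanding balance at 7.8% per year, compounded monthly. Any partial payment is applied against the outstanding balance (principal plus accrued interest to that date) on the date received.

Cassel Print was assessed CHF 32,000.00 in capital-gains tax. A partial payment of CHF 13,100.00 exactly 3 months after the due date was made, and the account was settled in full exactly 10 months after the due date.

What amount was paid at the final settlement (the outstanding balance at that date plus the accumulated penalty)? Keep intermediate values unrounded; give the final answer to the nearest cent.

CHF 26,834.11

Monthly rate = 7.8% ÷ 12 = 0.65%
Balance at month 3: CHF 32,000.0000 × (1 + 0.0065)^3 = CHF 32,628.0648…
After CHF 13,100.00 payment: CHF 32,628.0648… − CHF 13,100.00 = CHF 19,528.0648…
Balance at month 10: CHF 19,528.0648… × (1 + 0.0065)^7 = CHF 20,434.1069…
Penalty: 10 × 2% × CHF 32,000.00 = CHF 6,400.00
Final settlement = outstanding balance + penalty = CHF 20,434.1069… + CHF 6,400.00 = CHF 26,834.11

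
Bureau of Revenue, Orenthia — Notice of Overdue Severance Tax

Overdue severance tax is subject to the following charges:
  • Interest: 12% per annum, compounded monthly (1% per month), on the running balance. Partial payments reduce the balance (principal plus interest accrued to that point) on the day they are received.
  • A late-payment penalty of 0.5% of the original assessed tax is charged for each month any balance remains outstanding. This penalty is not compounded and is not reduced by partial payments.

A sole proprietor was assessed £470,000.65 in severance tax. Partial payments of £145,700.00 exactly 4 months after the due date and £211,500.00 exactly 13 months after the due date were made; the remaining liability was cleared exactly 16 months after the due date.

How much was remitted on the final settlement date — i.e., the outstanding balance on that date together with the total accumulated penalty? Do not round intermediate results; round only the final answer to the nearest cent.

Balance at month 4: £470,000.6500 × (1 + 0.01)^4 = £489,084.5611…
After £145,700.00 payment: £489,084.5611… − £145,700.00 = £343,384.5611…
Balance at month 13: £343,384.5611… × (1 + 0.01)^9 = £375,554.6373…
After £211,500.00 payment: £375,554.6373… − £211,500.00 = £164,054.6373…
Balance at month 16: £164,054.6373… × (1 + 0.01)^3 = £169,025.6569…
Penalty: 16 × 0.5% × £470,000.65 = £37,600.05…
Final settlement = outstanding balance + penalty = £169,025.6569… + £37,600.05… = £206,625.71

£206,625.71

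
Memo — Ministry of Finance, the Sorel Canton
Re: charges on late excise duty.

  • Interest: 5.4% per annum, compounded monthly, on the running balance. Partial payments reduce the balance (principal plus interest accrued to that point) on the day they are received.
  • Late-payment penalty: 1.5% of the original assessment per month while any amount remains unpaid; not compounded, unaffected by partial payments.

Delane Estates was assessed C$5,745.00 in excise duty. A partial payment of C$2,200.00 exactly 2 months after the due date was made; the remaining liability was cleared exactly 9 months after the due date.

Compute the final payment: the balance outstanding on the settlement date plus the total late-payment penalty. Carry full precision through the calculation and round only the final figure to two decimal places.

C$4,487.24

Monthly rate = 5.4% ÷ 12 = 0.45%
Balance at month 2: C$5,745.0000 × (1 + 0.0045)^2 = C$5,796.8213…
After C$2,200.00 payment: C$5,796.8213… − C$2,200.00 = C$3,596.8213…
Balance at month 9: C$3,596.8213… × (1 + 0.0045)^7 = C$3,711.6623…
Penalty: 9 × 1.5% × C$5,745.00 = C$775.58…
Final settlement = outstanding balance + penalty = C$3,711.6623… + C$775.58… = C$4,487.24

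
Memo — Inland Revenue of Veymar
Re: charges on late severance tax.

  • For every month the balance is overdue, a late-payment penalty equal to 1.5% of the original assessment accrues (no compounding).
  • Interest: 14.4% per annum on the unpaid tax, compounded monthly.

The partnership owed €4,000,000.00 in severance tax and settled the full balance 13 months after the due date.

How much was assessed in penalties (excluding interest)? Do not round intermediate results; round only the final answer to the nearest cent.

Late-payment penalty = 1.5% × €4,000,000.00 × 13 mo = €780,000.00

€780,000.00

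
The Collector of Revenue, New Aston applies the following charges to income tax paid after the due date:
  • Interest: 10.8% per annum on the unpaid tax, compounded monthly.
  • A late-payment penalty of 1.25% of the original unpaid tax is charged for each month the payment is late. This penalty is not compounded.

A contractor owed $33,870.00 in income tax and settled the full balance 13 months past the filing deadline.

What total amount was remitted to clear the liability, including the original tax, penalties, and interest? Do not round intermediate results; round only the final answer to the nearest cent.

Late-payment penalty: 13 × 1.25% × $33,870.00 = $5,503.88…
Interest (10.8%/yr ÷ 12 = 0.9%/month): $33,870.00 × ((1 + 0.009)^13 − 1) = $4,184.0038…
Total = $33,870.00 + $5,503.8750 + $4,184.0038… = $43,557.88

$43,557.88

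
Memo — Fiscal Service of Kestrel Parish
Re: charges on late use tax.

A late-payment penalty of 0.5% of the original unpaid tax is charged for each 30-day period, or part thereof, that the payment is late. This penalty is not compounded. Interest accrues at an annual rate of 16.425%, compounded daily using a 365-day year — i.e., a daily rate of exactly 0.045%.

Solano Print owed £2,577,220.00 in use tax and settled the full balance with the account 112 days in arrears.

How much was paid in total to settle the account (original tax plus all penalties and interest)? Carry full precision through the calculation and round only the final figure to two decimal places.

Penalty periods: ⌈112/30⌉ = 4; penalty = 4 × 0.5% × £2,577,220.00 = £51,544.40
Interest: £2,577,220.00 × ((1 + 0.00045)^112 − 1) = £2,577,220.00 × 0.05167977… = £133,190.1275…
Total = £2,577,220.00 + £51,544.4000 + £133,190.1275… = £2,761,954.53

£2,761,954.53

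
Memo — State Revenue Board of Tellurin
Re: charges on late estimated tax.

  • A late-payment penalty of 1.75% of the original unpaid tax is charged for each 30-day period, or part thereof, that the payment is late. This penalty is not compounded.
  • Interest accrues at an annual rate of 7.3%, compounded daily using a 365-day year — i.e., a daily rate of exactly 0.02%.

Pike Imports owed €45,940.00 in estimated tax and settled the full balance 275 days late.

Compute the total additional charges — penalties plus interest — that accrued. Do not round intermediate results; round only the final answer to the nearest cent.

€10,636.71

Penalty periods: ⌈275/30⌉ = 10; penalty = 10 × 1.75% × €45,940.00 = €8,039.50
Interest: €45,940.00 × ((1 + 0.0002)^275 − 1) = €45,940.00 × 0.05653480… = €2,597.2089…
Penalties + interest = €8,039.5000 + €2,597.2089… = €10,636.71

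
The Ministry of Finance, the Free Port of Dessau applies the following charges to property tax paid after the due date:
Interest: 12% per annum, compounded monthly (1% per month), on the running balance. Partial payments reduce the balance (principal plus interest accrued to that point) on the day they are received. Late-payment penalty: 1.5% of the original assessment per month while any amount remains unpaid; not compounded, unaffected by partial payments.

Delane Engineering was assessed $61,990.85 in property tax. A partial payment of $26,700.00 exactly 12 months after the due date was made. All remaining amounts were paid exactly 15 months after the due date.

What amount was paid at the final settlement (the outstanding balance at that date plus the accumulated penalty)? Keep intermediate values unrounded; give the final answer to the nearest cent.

Balance at month 12: $61,990.8500 × (1 + 0.01)^12 = $69,852.8414…
After $26,700.00 payment: $69,852.8414… − $26,700.00 = $43,152.8414…
Balance at month 15: $43,152.8414… × (1 + 0.01)^3 = $44,460.4157…
Penalty: 15 × 1.5% × $61,990.85 = $13,947.94…
Final settlement = outstanding balance + penalty = $44,460.4157… + $13,947.94… = $58,408.36

$58,408.36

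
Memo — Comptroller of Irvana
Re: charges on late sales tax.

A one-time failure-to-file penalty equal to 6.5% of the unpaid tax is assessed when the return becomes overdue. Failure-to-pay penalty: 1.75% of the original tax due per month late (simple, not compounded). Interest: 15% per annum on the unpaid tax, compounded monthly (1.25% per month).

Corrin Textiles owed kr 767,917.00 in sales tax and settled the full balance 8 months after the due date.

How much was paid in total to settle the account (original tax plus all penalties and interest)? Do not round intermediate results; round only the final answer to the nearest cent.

Failure-to-file penalty: 6.5% × kr 767,917.00 = kr 49,914.61…
Failure-to-pay penalty: 8 × 1.75% × kr 767,917.00 = kr 107,508.38
Interest: kr 767,917.00 × ((1 + 0.0125)^8 − 1) = kr 767,917.00 × 0.1044861… = kr 80,236.6534…
Total = kr 767,917.00 + kr 157,422.9850 + kr 80,236.6534… = kr 1,005,576.64

kr 1,005,576.64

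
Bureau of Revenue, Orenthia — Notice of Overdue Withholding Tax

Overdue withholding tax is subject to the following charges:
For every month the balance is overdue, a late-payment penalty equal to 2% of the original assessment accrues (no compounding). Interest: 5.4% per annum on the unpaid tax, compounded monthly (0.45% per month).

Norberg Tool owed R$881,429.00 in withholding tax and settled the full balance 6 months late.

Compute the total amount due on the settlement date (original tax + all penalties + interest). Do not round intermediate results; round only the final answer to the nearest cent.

R$1,011,268.41

Late-payment penalty: 6 × 2% × R$881,429.00 = R$105,771.48
Interest: R$881,429.00 × ((1 + 0.0045)^6 − 1) = R$881,429.00 × 0.0273056… = R$24,067.9289…
Total = R$881,429.00 + R$105,771.4800 + R$24,067.9289… = R$1,011,268.41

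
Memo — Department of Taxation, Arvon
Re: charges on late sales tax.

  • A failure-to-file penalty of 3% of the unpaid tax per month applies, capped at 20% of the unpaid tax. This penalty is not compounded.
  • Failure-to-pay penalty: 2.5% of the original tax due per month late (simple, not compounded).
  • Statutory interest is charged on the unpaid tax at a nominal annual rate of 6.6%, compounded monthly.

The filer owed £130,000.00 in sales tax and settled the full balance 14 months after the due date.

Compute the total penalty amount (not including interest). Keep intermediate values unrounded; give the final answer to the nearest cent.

Failure-to-file: 14 × 3% × £130,000.00 = £54,600.00, capped at 20% × £130,000.00 = £26,000.00
Failure-to-pay penalty = 2.5% × £130,000.00 × 14 mo = £45,500.00
Total penalty = £26,000.00 + £45,500.00 = £71,500.00

£71,500.00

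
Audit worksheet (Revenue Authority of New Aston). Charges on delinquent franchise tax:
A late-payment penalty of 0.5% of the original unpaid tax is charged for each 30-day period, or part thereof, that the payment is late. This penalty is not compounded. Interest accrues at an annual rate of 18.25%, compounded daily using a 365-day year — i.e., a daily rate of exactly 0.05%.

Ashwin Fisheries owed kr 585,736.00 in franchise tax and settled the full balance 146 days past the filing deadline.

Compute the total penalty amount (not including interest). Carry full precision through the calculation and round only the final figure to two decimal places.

kr 14,643.40

Penalty periods: ⌈146/30⌉ = 5; penalty = 5 × 0.5% × kr 585,736.00 = kr 14,643.40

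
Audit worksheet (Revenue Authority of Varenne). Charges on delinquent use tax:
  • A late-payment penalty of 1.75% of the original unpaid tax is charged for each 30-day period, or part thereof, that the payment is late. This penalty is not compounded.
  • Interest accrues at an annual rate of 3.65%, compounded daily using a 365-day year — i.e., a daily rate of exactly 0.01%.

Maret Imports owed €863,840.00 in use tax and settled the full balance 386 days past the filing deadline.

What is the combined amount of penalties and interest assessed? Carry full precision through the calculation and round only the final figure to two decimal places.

€230,518.00

Penalty periods: ⌈386/30⌉ = 13; penalty = 13 × 1.75% × €863,840.00 = €196,523.60
Interest: €863,840.00 × ((1 + 0.0001)^386 − 1) = €863,840.00 × 0.03935265… = €33,994.3956…
Penalties + interest = €196,523.6000 + €33,994.3956… = €230,518.00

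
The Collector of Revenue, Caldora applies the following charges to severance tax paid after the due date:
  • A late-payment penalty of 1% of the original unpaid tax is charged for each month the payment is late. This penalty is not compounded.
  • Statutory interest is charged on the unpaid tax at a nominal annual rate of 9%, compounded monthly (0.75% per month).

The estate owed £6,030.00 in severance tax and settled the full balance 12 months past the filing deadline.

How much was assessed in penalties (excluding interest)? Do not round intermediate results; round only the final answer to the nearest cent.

Late-payment penalty: 12 × 1% × £6,030.00 = £723.60

£723.60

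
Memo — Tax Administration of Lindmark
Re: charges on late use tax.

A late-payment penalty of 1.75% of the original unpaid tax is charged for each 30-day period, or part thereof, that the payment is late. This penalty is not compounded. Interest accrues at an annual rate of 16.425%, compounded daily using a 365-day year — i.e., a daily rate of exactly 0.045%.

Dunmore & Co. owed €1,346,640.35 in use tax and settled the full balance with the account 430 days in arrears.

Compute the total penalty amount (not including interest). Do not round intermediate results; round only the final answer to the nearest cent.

Penalty periods: ⌈430/30⌉ = 15; penalty = 15 × 1.75% × €1,346,640.35 = €353,493.09…

€353,493.09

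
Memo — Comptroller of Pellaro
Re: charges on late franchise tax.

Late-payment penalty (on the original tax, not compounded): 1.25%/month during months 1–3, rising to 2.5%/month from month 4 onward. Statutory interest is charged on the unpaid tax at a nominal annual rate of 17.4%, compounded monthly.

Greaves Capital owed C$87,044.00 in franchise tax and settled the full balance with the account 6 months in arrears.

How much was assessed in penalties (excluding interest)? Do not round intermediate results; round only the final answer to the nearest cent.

C$9,792.45

Penalty, months 1–3: 3 × 1.25% × C$87,044.00 = C$3,264.15
Penalty, months 4–6: 3 × 2.5% × C$87,044.00 = C$6,528.30
Total penalty = C$3,264.15 + C$6,528.30 = C$9,792.45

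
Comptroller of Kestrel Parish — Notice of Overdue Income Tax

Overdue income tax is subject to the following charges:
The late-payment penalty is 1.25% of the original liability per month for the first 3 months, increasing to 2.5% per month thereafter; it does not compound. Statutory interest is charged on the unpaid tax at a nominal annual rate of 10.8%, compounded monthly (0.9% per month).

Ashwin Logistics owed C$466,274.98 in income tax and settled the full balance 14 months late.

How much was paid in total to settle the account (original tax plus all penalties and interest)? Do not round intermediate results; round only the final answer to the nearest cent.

C$674,300.32

Penalty, months 1–3: 3 × 1.25% × C$466,274.98 = C$17,485.31…
Penalty, months 4–14: 11 × 2.5% × C$466,274.98 = C$128,225.62…
Interest: C$466,274.98 × ((1 + 0.009)^14 − 1) = C$466,274.98 × 0.1336430… = C$62,314.4074…
Total = C$466,274.98 + C$145,710.9313… + C$62,314.4074… = C$674,300.32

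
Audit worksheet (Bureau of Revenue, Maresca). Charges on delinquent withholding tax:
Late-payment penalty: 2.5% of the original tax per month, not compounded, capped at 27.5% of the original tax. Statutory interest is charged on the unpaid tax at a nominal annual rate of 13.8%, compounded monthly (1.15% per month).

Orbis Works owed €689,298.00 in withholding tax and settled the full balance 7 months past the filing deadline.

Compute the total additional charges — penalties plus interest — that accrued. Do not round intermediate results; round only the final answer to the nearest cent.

Penalty: 7 × 2.5% × €689,298.00 = €120,627.15 (below the 27.5% cap of €189,556.95)
Interest: €689,298.00 × ((1 + 0.0115)^7 − 1) = €689,298.00 × 0.0833311… = €57,439.9585…
Penalties + interest = €120,627.1500 + €57,439.9585… = €178,067.11

€178,067.11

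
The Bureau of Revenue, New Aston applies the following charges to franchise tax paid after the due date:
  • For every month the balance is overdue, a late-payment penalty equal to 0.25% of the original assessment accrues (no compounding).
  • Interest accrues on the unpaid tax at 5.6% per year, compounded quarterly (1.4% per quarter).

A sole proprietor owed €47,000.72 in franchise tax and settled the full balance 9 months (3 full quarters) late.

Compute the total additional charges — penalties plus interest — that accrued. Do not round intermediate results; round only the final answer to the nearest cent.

€3,059.31

Late-payment penalty: 9 × 0.25% × €47,000.72 = €1,057.52…
Interest: €47,000.72 × ((1 + 0.014)^3 − 1) = €47,000.72 × 0.0425907… = €2,001.7956…
Penalties + interest = €1,057.5162 + €2,001.7956… = €3,059.31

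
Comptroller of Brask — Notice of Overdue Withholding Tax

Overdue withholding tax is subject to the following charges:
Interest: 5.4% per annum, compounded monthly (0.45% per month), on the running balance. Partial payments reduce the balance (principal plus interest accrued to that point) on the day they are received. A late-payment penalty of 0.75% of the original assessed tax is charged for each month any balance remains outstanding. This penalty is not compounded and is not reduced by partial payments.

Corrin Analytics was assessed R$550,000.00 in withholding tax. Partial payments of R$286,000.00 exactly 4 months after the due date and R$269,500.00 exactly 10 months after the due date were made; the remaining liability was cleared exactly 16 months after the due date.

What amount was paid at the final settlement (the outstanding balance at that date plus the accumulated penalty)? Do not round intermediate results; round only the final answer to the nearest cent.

R$78,274.10

Balance at month 4: R$550,000.0000 × (1 + 0.0045)^4 = R$559,967.0257…
After R$286,000.00 payment: R$559,967.0257… − R$286,000.00 = R$273,967.0257…
Balance at month 10: R$273,967.0257… × (1 + 0.0045)^6 = R$281,447.8539…
After R$269,500.00 payment: R$281,447.8539… − R$269,500.00 = R$11,947.8539…
Balance at month 16: R$11,947.8539… × (1 + 0.0045)^6 = R$12,274.0969…
Penalty: 16 × 0.75% × R$550,000.00 = R$66,000.00
Final settlement = outstanding balance + penalty = R$12,274.0969… + R$66,000.00 = R$78,274.10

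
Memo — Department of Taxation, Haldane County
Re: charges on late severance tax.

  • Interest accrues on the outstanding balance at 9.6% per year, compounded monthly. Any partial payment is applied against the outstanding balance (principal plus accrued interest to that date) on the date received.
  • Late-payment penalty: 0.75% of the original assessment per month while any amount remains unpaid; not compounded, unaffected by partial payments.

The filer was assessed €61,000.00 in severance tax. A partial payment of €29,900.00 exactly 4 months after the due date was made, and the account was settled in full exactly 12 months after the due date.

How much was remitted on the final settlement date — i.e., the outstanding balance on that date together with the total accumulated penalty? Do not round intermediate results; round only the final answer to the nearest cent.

€40,742.61

Monthly rate = 9.6% ÷ 12 = 0.8%
Balance at month 4: €61,000.0000 × (1 + 0.008)^4 = €62,975.5492…
After €29,900.00 payment: €62,975.5492… − €29,900.00 = €33,075.5492…
Balance at month 12: €33,075.5492… × (1 + 0.008)^8 = €35,252.6136…
Penalty: 12 × 0.75% × €61,000.00 = €5,490.00
Final settlement = outstanding balance + penalty = €35,252.6136… + €5,490.00 = €40,742.61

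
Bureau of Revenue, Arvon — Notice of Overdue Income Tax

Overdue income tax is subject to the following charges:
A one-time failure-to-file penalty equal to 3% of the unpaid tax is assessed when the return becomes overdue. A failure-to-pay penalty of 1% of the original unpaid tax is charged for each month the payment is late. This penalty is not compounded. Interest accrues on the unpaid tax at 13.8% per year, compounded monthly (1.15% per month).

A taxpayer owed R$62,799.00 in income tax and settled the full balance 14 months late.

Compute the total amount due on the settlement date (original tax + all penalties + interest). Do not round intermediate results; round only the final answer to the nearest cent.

R$84,377.13

Failure-to-file penalty: 3% × R$62,799.00 = R$1,883.97
Failure-to-pay penalty = 1% × R$62,799.00 × 14 mo = R$8,791.86
Interest: R$62,799.00 × ((1 + 0.0115)^14 − 1) = R$62,799.00 × 0.1736063… = R$10,902.2999…
Total = R$62,799.00 + R$10,675.8300 + R$10,902.2999… = R$84,377.13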